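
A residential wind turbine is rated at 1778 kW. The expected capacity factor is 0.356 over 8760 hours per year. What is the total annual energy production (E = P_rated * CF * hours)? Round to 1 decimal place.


Annual energy = rated_kW * capacity_factor * hours_per_year
Given: P_rated = 1778 kW, CF = 0.356, hours = 8760
E = 1778 * 0.356 * 8760
E = 5544799.7 kWh

5544799.7


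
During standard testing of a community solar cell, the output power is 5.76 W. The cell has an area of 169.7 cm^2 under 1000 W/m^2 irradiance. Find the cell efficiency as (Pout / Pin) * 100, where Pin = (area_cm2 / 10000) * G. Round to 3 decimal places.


First compute the input power:
  Pin = area_cm2 / 10000 * G = 169.7 / 10000 * 1000 = 16.97 W
Then compute efficiency:
  Efficiency = (Pout / Pin) * 100 = (5.76 / 16.97) * 100
  Efficiency = 33.942%

33.942


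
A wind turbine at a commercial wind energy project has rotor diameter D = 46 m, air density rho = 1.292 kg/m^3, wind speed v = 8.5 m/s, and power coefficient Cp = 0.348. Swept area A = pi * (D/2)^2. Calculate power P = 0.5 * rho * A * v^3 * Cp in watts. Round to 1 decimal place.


Step 1 -- Compute swept area:
  A = pi * (D/2)^2 = pi * (46/2)^2 = 1661.9 m^2
Step 2 -- Apply wind power equation:
  P = 0.5 * rho * A * v^3 * Cp
  v^3 = 8.5^3 = 614.125
  P = 0.5 * 1.292 * 1661.9 * 614.125 * 0.348
  P = 229442.6 W

229442.6


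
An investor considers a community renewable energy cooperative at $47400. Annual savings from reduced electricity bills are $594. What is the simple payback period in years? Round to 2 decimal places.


Simple payback period = initial cost / annual savings
Payback = 47400 / 594
Payback = 79.80 years

79.80


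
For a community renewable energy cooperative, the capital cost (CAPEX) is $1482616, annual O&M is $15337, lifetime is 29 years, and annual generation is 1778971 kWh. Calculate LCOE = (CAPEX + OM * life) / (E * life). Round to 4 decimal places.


Total cost = CAPEX + OM * lifetime = 1482616 + 15337 * 29 = 1482616 + 444773 = 1927389
Total generation = annual * lifetime = 1778971 * 29 = 51590159 kWh
LCOE = 1927389 / 51590159
LCOE = 0.0374 $/kWh

0.0374


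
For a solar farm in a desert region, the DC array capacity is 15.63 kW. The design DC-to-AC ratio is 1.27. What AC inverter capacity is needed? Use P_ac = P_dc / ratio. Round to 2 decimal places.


The inverter AC capacity is determined by the DC/AC ratio.
Given: P_dc = 15.63 kW, DC/AC ratio = 1.27
P_ac = P_dc / ratio = 15.63 / 1.27
P_ac = 12.31 kW

12.31


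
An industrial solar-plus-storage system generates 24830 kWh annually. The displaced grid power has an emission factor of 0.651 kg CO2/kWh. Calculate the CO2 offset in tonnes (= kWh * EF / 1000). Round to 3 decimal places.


CO2 offset in kg = generation * emission_factor
CO2 offset = 24830 * 0.651 = 16164.33 kg
Convert to tonnes:
  CO2 offset = 16164.33 / 1000 = 16.164 tonnes

16.164


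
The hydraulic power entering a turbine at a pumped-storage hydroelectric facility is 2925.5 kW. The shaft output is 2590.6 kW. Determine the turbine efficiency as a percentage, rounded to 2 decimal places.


Turbine efficiency = (output power / input power) * 100
eta = (2590.6 / 2925.5) * 100
eta = 88.55%

88.55


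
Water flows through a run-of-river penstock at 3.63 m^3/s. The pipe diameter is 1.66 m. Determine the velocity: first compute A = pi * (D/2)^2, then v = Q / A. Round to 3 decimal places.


Compute pipe cross-sectional area:
  A = pi * (D/2)^2 = pi * (1.66/2)^2 = 2.1642 m^2
Calculate velocity:
  v = Q / A = 3.63 / 2.1642
  v = 1.677 m/s

1.677


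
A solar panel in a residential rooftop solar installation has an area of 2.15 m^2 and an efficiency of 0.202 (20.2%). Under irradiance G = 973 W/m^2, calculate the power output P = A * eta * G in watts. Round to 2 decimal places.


Use the solar power formula P = A * eta * G.
Given: A = 2.15 m^2, eta = 0.202, G = 973 W/m^2
P = 2.15 * 0.202 * 973
P = 422.57 W

422.57


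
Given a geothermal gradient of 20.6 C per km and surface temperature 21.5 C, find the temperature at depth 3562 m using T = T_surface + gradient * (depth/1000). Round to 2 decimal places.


Convert depth to km: 3562 / 1000 = 3.562 km
Temperature increase = gradient * depth_km = 20.6 * 3.562 = 73.38 C
Temperature at depth = T_surface + delta_T = 21.5 + 73.38
T = 94.88 C

94.88


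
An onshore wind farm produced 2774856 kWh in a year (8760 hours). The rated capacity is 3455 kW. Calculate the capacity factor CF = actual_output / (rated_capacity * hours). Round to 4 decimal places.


Capacity factor = actual output / maximum possible output
Maximum possible = rated * hours = 3455 * 8760 = 30265800 kWh
CF = 2774856 / 30265800
CF = 0.0917

0.0917


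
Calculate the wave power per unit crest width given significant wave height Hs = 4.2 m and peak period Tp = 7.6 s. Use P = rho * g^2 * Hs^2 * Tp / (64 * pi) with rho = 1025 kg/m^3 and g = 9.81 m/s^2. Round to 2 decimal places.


Apply wave power formula:
  g^2 = 9.81^2 = 96.2361
  Hs^2 = 4.2^2 = 17.64
  Numerator = rho * g^2 * Hs^2 * Tp = 1025 * 96.2361 * 17.64 * 7.6 = 13224341.42
  Denominator = 64 * pi = 201.0619
  P = 13224341.42 / 201.0619 = 65772.48 W/m

65772.48


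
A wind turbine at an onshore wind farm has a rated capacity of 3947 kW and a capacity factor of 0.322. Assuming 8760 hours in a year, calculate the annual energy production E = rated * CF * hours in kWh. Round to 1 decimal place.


Annual energy = rated_kW * capacity_factor * hours_per_year
Given: P_rated = 3947 kW, CF = 0.322, hours = 8760
E = 3947 * 0.322 * 8760
E = 11133381.8 kWh

11133381.8


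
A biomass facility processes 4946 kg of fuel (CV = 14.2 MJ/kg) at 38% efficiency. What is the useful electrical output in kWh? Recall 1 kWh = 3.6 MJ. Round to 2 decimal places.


Total energy = mass * CV = 4946 * 14.2 = 70233.2 MJ
Useful energy = total * eta = 70233.2 * 0.38 = 26688.62 MJ
Convert to kWh: 26688.62 / 3.6
Useful energy = 7413.50 kWh

7413.50


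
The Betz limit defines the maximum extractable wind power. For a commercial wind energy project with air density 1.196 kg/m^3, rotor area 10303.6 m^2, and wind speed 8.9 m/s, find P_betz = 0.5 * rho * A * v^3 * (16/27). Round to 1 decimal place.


The Betz coefficient Cp_max = 16/27 = 0.5926
v^3 = 8.9^3 = 704.969
P_betz = 0.5 * rho * A * v^3 * Cp_max
P_betz = 0.5 * 1.196 * 10303.6 * 704.969 * 0.5926
P_betz = 2574046.6 W

2574046.6


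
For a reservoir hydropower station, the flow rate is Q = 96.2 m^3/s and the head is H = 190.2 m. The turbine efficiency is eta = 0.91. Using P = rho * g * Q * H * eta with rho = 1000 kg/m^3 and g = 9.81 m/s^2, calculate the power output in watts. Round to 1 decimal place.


Apply the hydropower formula P = rho * g * Q * H * eta
rho * g = 1000 * 9.81 = 9810.0
P = 9810.0 * 96.2 * 190.2 * 0.91
P = 163341291.2 W

163341291.2


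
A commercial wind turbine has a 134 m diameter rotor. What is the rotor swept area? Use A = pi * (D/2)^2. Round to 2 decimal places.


Compute the rotor radius:
  r = D / 2 = 134 / 2 = 67.0 m
Calculate swept area:
  A = pi * r^2 = pi * 67.0^2
  A = 14102.61 m^2

14102.61


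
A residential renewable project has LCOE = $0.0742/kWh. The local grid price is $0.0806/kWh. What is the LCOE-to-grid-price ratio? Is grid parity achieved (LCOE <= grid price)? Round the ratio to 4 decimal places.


Compare LCOE to grid price:
  LCOE = $0.0742/kWh, Grid price = $0.0806/kWh
  Ratio = LCOE / grid_price = 0.0742 / 0.0806 = 0.9206
  Grid parity achieved (ratio <= 1)? yes

0.9206


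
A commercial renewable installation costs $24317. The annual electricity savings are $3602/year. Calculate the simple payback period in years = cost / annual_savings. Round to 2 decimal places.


Simple payback period = initial cost / annual savings
Payback = 24317 / 3602
Payback = 6.75 years

6.75


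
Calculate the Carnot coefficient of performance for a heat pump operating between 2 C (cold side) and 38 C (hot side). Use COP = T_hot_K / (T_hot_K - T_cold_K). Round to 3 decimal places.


Convert to Kelvin:
  T_hot = 38 + 273.15 = 311.15 K
  T_cold = 2 + 273.15 = 275.15 K
Apply Carnot COP formula:
  COP = T_hot_K / (T_hot_K - T_cold_K) = 311.15 / 36.0
  COP = 8.643

8.643


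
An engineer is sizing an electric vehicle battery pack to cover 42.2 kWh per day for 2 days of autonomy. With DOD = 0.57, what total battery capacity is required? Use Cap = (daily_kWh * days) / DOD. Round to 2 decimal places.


Total energy needed = daily * days = 42.2 * 2 = 84.4 kWh
Account for depth of discharge:
  Cap = total_energy / DOD = 84.4 / 0.57
  Cap = 148.07 kWh

148.07


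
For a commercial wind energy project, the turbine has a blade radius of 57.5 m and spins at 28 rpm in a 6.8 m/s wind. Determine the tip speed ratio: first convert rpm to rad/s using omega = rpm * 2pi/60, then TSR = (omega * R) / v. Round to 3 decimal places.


Convert rotational speed to rad/s:
  omega = 28 * 2 * pi / 60 = 2.9322 rad/s
Compute tip speed:
  v_tip = omega * R = 2.9322 * 57.5 = 168.599 m/s
Tip speed ratio:
  TSR = v_tip / v_wind = 168.599 / 6.8 = 24.794

24.794


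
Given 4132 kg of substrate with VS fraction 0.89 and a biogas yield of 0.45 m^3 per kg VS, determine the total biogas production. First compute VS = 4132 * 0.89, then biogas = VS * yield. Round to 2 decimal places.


Compute volatile solids:
  VS = mass * VS_fraction = 4132 * 0.89 = 3677.48 kg
Calculate biogas volume:
  Biogas = VS * specific_yield = 3677.48 * 0.45
  Biogas = 1654.87 m^3

1654.87


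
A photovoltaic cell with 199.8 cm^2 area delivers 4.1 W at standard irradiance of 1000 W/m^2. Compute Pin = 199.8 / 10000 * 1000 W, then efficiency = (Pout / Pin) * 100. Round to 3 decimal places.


First compute the input power:
  Pin = area_cm2 / 10000 * G = 199.8 / 10000 * 1000 = 19.98 W
Then compute efficiency:
  Efficiency = (Pout / Pin) * 100 = (4.1 / 19.98) * 100
  Efficiency = 20.521%

20.521


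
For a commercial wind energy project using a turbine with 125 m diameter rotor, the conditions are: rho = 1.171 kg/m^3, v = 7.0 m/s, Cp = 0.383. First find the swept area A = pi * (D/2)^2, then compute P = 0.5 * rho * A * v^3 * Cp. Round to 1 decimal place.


Step 1 -- Compute swept area:
  A = pi * (D/2)^2 = pi * (125/2)^2 = 12271.85 m^2
Step 2 -- Apply wind power equation:
  P = 0.5 * rho * A * v^3 * Cp
  v^3 = 7.0^3 = 343.0
  P = 0.5 * 1.171 * 12271.85 * 343.0 * 0.383
  P = 943908.1 W

943908.1


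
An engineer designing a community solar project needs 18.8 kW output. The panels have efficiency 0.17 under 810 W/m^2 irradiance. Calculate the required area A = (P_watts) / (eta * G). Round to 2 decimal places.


Convert target power to watts: P = 18.8 * 1000 = 18800.0 W
Compute denominator: eta * G = 0.17 * 810 = 137.7
Required area A = P / (eta * G) = 18800.0 / 137.7
A = 136.53 m^2

136.53


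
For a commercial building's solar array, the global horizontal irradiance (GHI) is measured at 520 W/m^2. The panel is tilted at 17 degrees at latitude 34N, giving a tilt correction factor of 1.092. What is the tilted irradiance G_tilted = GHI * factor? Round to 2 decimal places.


Identify the given values:
  GHI = 520 W/m^2, tilt correction factor = 1.092
Apply the formula G_tilted = GHI * factor:
  G_tilted = 520 * 1.092
  G_tilted = 567.84 W/m^2

567.84


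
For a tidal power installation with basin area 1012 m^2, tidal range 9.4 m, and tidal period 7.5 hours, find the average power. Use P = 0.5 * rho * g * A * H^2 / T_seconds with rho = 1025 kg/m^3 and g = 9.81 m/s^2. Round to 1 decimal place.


Convert period to seconds: T = 7.5 * 3600 = 27000.0 s
H^2 = 9.4^2 = 88.36
P = 0.5 * rho * g * A * H^2 / T
P = 0.5 * 1025 * 9.81 * 1012 * 88.36 / 27000.0
P = 16650.8 W

16650.8


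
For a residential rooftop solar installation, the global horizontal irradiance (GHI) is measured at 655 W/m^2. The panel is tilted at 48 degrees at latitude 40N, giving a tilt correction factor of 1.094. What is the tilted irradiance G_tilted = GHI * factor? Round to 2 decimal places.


Identify the given values:
  GHI = 655 W/m^2, tilt correction factor = 1.094
Apply the formula G_tilted = GHI * factor:
  G_tilted = 655 * 1.094
  G_tilted = 716.57 W/m^2

716.57


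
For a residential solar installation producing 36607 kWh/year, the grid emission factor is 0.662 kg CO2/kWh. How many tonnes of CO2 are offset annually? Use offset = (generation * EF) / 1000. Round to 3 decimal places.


CO2 offset in kg = generation * emission_factor
CO2 offset = 36607 * 0.662 = 24233.83 kg
Convert to tonnes:
  CO2 offset = 24233.83 / 1000 = 24.234 tonnes

24.234


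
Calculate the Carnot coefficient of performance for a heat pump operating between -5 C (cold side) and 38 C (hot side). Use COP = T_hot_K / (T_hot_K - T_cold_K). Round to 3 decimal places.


Convert to Kelvin:
  T_hot = 38 + 273.15 = 311.15 K
  T_cold = -5 + 273.15 = 268.15 K
Apply Carnot COP formula:
  COP = T_hot_K / (T_hot_K - T_cold_K) = 311.15 / 43.0
  COP = 7.236

7.236


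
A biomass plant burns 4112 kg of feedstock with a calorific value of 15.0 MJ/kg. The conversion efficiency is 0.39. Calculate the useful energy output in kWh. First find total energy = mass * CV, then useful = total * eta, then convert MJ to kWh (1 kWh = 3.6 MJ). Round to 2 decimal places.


Total energy = mass * CV = 4112 * 15.0 = 61680.0 MJ
Useful energy = total * eta = 61680.0 * 0.39 = 24055.2 MJ
Convert to kWh: 24055.2 / 3.6
Useful energy = 6682.00 kWh

6682.00


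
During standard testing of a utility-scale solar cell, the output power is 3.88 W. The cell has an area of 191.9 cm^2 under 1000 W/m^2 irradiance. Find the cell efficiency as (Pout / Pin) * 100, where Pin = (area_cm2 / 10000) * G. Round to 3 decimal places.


First compute the input power:
  Pin = area_cm2 / 10000 * G = 191.9 / 10000 * 1000 = 19.19 W
Then compute efficiency:
  Efficiency = (Pout / Pin) * 100 = (3.88 / 19.19) * 100
  Efficiency = 20.219%

20.219


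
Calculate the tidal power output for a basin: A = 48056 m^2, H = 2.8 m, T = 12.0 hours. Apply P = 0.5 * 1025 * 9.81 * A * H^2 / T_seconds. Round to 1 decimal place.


Convert period to seconds: T = 12.0 * 3600 = 43200.0 s
H^2 = 2.8^2 = 7.84
P = 0.5 * rho * g * A * H^2 / T
P = 0.5 * 1025 * 9.81 * 48056 * 7.84 / 43200.0
P = 43847.3 W

43847.3


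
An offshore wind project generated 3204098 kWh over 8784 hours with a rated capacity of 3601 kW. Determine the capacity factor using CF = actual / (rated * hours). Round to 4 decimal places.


Capacity factor = actual output / maximum possible output
Maximum possible = rated * hours = 3601 * 8784 = 31631184 kWh
CF = 3204098 / 31631184
CF = 0.1013

0.1013


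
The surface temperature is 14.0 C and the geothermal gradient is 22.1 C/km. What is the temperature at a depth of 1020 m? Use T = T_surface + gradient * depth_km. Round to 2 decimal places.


Convert depth to km: 1020 / 1000 = 1.02 km
Temperature increase = gradient * depth_km = 22.1 * 1.02 = 22.54 C
Temperature at depth = T_surface + delta_T = 14.0 + 22.54
T = 36.54 C

36.54


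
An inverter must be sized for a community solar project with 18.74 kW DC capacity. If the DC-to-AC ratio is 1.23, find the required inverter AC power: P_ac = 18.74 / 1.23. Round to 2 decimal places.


The inverter AC capacity is determined by the DC/AC ratio.
Given: P_dc = 18.74 kW, DC/AC ratio = 1.23
P_ac = P_dc / ratio = 18.74 / 1.23
P_ac = 15.24 kW

15.24


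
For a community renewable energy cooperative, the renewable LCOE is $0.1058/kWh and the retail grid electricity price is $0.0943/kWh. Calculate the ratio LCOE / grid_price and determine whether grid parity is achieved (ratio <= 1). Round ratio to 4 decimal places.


Compare LCOE to grid price:
  LCOE = $0.1058/kWh, Grid price = $0.0943/kWh
  Ratio = LCOE / grid_price = 0.1058 / 0.0943 = 1.1220
  Grid parity achieved (ratio <= 1)? no

1.1220


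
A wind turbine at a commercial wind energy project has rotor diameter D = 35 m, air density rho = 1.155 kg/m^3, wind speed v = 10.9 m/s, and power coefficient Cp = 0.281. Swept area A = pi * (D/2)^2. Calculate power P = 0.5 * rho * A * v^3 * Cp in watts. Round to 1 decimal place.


Step 1 -- Compute swept area:
  A = pi * (D/2)^2 = pi * (35/2)^2 = 962.11 m^2
Step 2 -- Apply wind power equation:
  P = 0.5 * rho * A * v^3 * Cp
  v^3 = 10.9^3 = 1295.029
  P = 0.5 * 1.155 * 962.11 * 1295.029 * 0.281
  P = 202191.9 W

202191.9


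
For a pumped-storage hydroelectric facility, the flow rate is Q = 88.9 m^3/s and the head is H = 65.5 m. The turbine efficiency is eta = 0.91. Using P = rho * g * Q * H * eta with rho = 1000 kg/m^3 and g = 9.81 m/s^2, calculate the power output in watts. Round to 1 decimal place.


Apply the hydropower formula P = rho * g * Q * H * eta
rho * g = 1000 * 9.81 = 9810.0
P = 9810.0 * 88.9 * 65.5 * 0.91
P = 51982056.9 W

51982056.9


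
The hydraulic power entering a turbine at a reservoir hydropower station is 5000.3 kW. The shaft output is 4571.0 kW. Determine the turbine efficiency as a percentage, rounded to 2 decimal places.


Turbine efficiency = (output power / input power) * 100
eta = (4571.0 / 5000.3) * 100
eta = 91.41%

91.41


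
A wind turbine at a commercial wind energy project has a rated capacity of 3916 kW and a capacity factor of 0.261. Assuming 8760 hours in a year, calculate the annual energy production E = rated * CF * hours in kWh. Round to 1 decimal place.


Annual energy = rated_kW * capacity_factor * hours_per_year
Given: P_rated = 3916 kW, CF = 0.261, hours = 8760
E = 3916 * 0.261 * 8760
E = 8953385.8 kWh

8953385.8


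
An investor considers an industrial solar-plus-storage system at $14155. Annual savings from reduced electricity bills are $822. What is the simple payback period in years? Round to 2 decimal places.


Simple payback period = initial cost / annual savings
Payback = 14155 / 822
Payback = 17.22 years

17.22


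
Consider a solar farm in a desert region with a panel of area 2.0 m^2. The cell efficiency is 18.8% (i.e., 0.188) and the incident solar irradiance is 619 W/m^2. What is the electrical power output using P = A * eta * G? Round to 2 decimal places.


Use the solar power formula P = A * eta * G.
Given: A = 2.0 m^2, eta = 0.188, G = 619 W/m^2
P = 2.0 * 0.188 * 619
P = 232.74 W

232.74


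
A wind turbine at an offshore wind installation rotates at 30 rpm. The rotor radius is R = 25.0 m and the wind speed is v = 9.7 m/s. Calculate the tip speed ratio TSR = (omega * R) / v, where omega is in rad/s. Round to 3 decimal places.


Convert rotational speed to rad/s:
  omega = 30 * 2 * pi / 60 = 3.1416 rad/s
Compute tip speed:
  v_tip = omega * R = 3.1416 * 25.0 = 78.54 m/s
Tip speed ratio:
  TSR = v_tip / v_wind = 78.54 / 9.7 = 8.097

8.097


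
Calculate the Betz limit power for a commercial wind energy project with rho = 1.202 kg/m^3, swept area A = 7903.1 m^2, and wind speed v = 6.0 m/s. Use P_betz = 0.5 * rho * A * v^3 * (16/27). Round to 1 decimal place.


The Betz coefficient Cp_max = 16/27 = 0.5926
v^3 = 6.0^3 = 216.0
P_betz = 0.5 * rho * A * v^3 * Cp_max
P_betz = 0.5 * 1.202 * 7903.1 * 216.0 * 0.5926
P_betz = 607969.7 W

607969.7


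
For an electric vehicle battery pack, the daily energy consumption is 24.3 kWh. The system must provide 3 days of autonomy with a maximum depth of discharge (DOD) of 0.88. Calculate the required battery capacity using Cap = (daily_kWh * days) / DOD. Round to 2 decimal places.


Total energy needed = daily * days = 24.3 * 3 = 72.9 kWh
Account for depth of discharge:
  Cap = total_energy / DOD = 72.9 / 0.88
  Cap = 82.84 kWh

82.84


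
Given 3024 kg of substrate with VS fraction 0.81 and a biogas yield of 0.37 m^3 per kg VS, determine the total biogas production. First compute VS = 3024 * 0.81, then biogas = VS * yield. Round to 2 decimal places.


Compute volatile solids:
  VS = mass * VS_fraction = 3024 * 0.81 = 2449.44 kg
Calculate biogas volume:
  Biogas = VS * specific_yield = 2449.44 * 0.37
  Biogas = 906.29 m^3

906.29


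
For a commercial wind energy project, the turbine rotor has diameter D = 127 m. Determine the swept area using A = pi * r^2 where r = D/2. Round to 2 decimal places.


Compute the rotor radius:
  r = D / 2 = 127 / 2 = 63.5 m
Calculate swept area:
  A = pi * r^2 = pi * 63.5^2
  A = 12667.69 m^2

12667.69


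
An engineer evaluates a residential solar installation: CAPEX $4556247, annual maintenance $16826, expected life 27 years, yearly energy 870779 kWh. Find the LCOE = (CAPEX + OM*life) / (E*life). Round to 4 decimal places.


Total cost = CAPEX + OM * lifetime = 4556247 + 16826 * 27 = 4556247 + 454302 = 5010549
Total generation = annual * lifetime = 870779 * 27 = 23511033 kWh
LCOE = 5010549 / 23511033
LCOE = 0.2131 $/kWh

0.2131


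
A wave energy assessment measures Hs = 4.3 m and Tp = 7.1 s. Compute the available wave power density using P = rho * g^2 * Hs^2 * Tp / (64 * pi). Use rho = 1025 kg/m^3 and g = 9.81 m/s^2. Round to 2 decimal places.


Apply wave power formula:
  g^2 = 9.81^2 = 96.2361
  Hs^2 = 4.3^2 = 18.49
  Numerator = rho * g^2 * Hs^2 * Tp = 1025 * 96.2361 * 18.49 * 7.1 = 12949623.45
  Denominator = 64 * pi = 201.0619
  P = 12949623.45 / 201.0619 = 64406.14 W/m

64406.14


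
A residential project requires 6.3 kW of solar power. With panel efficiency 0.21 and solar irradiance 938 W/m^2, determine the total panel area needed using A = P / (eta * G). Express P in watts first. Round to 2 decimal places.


Convert target power to watts: P = 6.3 * 1000 = 6300.0 W
Compute denominator: eta * G = 0.21 * 938 = 196.98
Required area A = P / (eta * G) = 6300.0 / 196.98
A = 31.98 m^2

31.98


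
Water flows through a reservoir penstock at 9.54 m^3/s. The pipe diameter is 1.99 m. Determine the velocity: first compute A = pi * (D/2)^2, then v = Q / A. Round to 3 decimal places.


Compute pipe cross-sectional area:
  A = pi * (D/2)^2 = pi * (1.99/2)^2 = 3.1103 m^2
Calculate velocity:
  v = Q / A = 9.54 / 3.1103
  v = 3.067 m/s

3.067


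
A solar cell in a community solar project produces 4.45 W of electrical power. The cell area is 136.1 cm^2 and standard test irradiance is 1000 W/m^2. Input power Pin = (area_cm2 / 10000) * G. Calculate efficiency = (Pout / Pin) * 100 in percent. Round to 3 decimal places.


First compute the input power:
  Pin = area_cm2 / 10000 * G = 136.1 / 10000 * 1000 = 13.61 W
Then compute efficiency:
  Efficiency = (Pout / Pin) * 100 = (4.45 / 13.61) * 100
  Efficiency = 32.697%

32.697


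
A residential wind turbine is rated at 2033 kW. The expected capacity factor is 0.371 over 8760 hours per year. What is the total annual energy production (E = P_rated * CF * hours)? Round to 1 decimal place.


Annual energy = rated_kW * capacity_factor * hours_per_year
Given: P_rated = 2033 kW, CF = 0.371, hours = 8760
E = 2033 * 0.371 * 8760
E = 6607168.7 kWh

6607168.7


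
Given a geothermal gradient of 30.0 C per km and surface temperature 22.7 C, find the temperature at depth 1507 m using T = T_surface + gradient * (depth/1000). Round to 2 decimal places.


Convert depth to km: 1507 / 1000 = 1.507 km
Temperature increase = gradient * depth_km = 30.0 * 1.507 = 45.21 C
Temperature at depth = T_surface + delta_T = 22.7 + 45.21
T = 67.91 C

67.91


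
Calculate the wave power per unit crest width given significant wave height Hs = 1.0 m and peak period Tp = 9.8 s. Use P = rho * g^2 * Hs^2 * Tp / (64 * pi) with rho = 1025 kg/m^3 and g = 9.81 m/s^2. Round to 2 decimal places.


Apply wave power formula:
  g^2 = 9.81^2 = 96.2361
  Hs^2 = 1.0^2 = 1.0
  Numerator = rho * g^2 * Hs^2 * Tp = 1025 * 96.2361 * 1.0 * 9.8 = 966691.62
  Denominator = 64 * pi = 201.0619
  P = 966691.62 / 201.0619 = 4807.93 W/m

4807.93


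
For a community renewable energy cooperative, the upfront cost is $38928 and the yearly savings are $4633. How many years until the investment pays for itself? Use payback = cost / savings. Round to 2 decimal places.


Simple payback period = initial cost / annual savings
Payback = 38928 / 4633
Payback = 8.40 years

8.40


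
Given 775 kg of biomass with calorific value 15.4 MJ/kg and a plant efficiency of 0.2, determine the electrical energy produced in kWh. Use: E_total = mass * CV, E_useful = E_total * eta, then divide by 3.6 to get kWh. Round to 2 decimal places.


Total energy = mass * CV = 775 * 15.4 = 11935.0 MJ
Useful energy = total * eta = 11935.0 * 0.2 = 2387.0 MJ
Convert to kWh: 2387.0 / 3.6
Useful energy = 663.06 kWh

663.06


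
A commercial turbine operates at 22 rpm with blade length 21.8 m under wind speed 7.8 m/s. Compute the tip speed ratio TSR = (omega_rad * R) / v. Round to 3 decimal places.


Convert rotational speed to rad/s:
  omega = 22 * 2 * pi / 60 = 2.3038 rad/s
Compute tip speed:
  v_tip = omega * R = 2.3038 * 21.8 = 50.224 m/s
Tip speed ratio:
  TSR = v_tip / v_wind = 50.224 / 7.8 = 6.439

6.439


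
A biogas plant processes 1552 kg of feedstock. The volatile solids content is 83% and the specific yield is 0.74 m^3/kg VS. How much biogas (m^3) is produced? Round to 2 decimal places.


Compute volatile solids:
  VS = mass * VS_fraction = 1552 * 0.83 = 1288.16 kg
Calculate biogas volume:
  Biogas = VS * specific_yield = 1288.16 * 0.74
  Biogas = 953.24 m^3

953.24


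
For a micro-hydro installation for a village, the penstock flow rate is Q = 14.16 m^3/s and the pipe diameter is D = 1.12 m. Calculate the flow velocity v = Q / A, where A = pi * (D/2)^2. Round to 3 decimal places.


Compute pipe cross-sectional area:
  A = pi * (D/2)^2 = pi * (1.12/2)^2 = 0.9852 m^2
Calculate velocity:
  v = Q / A = 14.16 / 0.9852
  v = 14.373 m/s

14.373


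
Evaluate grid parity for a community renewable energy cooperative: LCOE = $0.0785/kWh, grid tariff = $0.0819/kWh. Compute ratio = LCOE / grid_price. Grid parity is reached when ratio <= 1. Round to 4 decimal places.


Compare LCOE to grid price:
  LCOE = $0.0785/kWh, Grid price = $0.0819/kWh
  Ratio = LCOE / grid_price = 0.0785 / 0.0819 = 0.9585
  Grid parity achieved (ratio <= 1)? yes

0.9585


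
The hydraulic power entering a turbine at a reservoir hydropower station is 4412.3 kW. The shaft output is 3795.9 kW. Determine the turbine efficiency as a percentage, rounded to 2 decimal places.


Turbine efficiency = (output power / input power) * 100
eta = (3795.9 / 4412.3) * 100
eta = 86.03%

86.03


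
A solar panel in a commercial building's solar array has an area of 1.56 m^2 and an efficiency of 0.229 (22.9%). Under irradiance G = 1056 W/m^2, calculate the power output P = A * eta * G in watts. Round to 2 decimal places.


Use the solar power formula P = A * eta * G.
Given: A = 1.56 m^2, eta = 0.229, G = 1056 W/m^2
P = 1.56 * 0.229 * 1056
P = 377.25 W

377.25


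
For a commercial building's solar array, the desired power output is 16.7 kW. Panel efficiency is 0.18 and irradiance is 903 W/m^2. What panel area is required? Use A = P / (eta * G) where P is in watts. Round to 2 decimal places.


Convert target power to watts: P = 16.7 * 1000 = 16700.0 W
Compute denominator: eta * G = 0.18 * 903 = 162.54
Required area A = P / (eta * G) = 16700.0 / 162.54
A = 102.74 m^2

102.74


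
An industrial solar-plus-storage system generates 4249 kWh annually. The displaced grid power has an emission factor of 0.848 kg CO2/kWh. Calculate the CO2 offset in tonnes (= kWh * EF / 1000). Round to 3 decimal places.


CO2 offset in kg = generation * emission_factor
CO2 offset = 4249 * 0.848 = 3603.15 kg
Convert to tonnes:
  CO2 offset = 3603.15 / 1000 = 3.603 tonnes

3.603


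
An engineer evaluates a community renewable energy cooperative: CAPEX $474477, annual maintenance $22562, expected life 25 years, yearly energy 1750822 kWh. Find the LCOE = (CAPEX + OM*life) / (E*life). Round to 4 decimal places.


Total cost = CAPEX + OM * lifetime = 474477 + 22562 * 25 = 474477 + 564050 = 1038527
Total generation = annual * lifetime = 1750822 * 25 = 43770550 kWh
LCOE = 1038527 / 43770550
LCOE = 0.0237 $/kWh

0.0237


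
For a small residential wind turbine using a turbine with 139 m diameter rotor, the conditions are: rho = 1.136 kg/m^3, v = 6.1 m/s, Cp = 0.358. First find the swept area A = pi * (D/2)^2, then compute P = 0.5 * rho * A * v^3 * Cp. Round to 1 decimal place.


Step 1 -- Compute swept area:
  A = pi * (D/2)^2 = pi * (139/2)^2 = 15174.68 m^2
Step 2 -- Apply wind power equation:
  P = 0.5 * rho * A * v^3 * Cp
  v^3 = 6.1^3 = 226.981
  P = 0.5 * 1.136 * 15174.68 * 226.981 * 0.358
  P = 700390.7 W

700390.7


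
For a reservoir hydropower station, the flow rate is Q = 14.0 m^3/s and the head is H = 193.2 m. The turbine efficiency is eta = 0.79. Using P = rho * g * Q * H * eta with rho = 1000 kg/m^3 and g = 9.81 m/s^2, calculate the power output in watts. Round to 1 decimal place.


Apply the hydropower formula P = rho * g * Q * H * eta
rho * g = 1000 * 9.81 = 9810.0
P = 9810.0 * 14.0 * 193.2 * 0.79
P = 20961929.5 W

20961929.5


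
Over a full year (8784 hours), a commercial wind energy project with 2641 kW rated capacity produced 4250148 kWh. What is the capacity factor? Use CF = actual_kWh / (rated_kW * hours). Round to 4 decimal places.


Capacity factor = actual output / maximum possible output
Maximum possible = rated * hours = 2641 * 8784 = 23198544 kWh
CF = 4250148 / 23198544
CF = 0.1832

0.1832


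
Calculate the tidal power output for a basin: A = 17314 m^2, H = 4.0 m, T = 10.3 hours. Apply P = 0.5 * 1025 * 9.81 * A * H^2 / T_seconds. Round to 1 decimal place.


Convert period to seconds: T = 10.3 * 3600 = 37080.0 s
H^2 = 4.0^2 = 16.0
P = 0.5 * rho * g * A * H^2 / T
P = 0.5 * 1025 * 9.81 * 17314 * 16.0 / 37080.0
P = 37561.3 W

37561.3


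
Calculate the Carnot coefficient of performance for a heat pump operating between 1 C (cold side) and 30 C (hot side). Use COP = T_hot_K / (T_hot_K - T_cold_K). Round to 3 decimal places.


Convert to Kelvin:
  T_hot = 30 + 273.15 = 303.15 K
  T_cold = 1 + 273.15 = 274.15 K
Apply Carnot COP formula:
  COP = T_hot_K / (T_hot_K - T_cold_K) = 303.15 / 29.0
  COP = 10.453

10.453


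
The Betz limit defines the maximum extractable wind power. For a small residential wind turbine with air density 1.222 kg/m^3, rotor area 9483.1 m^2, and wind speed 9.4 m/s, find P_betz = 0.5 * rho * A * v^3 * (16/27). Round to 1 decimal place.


The Betz coefficient Cp_max = 16/27 = 0.5926
v^3 = 9.4^3 = 830.584
P_betz = 0.5 * rho * A * v^3 * Cp_max
P_betz = 0.5 * 1.222 * 9483.1 * 830.584 * 0.5926
P_betz = 2851880.5 W

2851880.5


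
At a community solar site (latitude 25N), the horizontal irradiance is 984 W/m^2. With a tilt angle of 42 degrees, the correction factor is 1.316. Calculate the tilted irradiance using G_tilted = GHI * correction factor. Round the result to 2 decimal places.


Identify the given values:
  GHI = 984 W/m^2, tilt correction factor = 1.316
Apply the formula G_tilted = GHI * factor:
  G_tilted = 984 * 1.316
  G_tilted = 1294.94 W/m^2

1294.94


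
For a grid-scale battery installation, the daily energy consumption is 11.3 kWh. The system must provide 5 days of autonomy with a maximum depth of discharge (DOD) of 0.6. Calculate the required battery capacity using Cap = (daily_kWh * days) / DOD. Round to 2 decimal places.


Total energy needed = daily * days = 11.3 * 5 = 56.5 kWh
Account for depth of discharge:
  Cap = total_energy / DOD = 56.5 / 0.6
  Cap = 94.17 kWh

94.17


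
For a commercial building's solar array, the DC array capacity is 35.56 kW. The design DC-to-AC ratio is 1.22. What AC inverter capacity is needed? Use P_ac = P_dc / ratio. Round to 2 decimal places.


The inverter AC capacity is determined by the DC/AC ratio.
Given: P_dc = 35.56 kW, DC/AC ratio = 1.22
P_ac = P_dc / ratio = 35.56 / 1.22
P_ac = 29.15 kW

29.15


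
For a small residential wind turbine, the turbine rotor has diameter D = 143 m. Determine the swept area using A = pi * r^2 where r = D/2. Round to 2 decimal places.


Compute the rotor radius:
  r = D / 2 = 143 / 2 = 71.5 m
Calculate swept area:
  A = pi * r^2 = pi * 71.5^2
  A = 16060.61 m^2

16060.61


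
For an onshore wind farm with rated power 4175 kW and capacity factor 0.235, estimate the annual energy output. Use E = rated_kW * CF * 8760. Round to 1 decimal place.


Annual energy = rated_kW * capacity_factor * hours_per_year
Given: P_rated = 4175 kW, CF = 0.235, hours = 8760
E = 4175 * 0.235 * 8760
E = 8594655.0 kWh

8594655.0


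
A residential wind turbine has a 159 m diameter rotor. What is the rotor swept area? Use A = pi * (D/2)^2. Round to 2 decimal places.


Compute the rotor radius:
  r = D / 2 = 159 / 2 = 79.5 m
Calculate swept area:
  A = pi * r^2 = pi * 79.5^2
  A = 19855.65 m^2

19855.65


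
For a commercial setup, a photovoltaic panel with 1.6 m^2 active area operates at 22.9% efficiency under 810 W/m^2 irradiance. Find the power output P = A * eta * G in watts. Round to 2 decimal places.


Use the solar power formula P = A * eta * G.
Given: A = 1.6 m^2, eta = 0.229, G = 810 W/m^2
P = 1.6 * 0.229 * 810
P = 296.78 W

296.78


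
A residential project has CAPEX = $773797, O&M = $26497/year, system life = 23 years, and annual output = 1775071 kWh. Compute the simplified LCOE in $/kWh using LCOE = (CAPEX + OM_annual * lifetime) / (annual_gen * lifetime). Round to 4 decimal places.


Total cost = CAPEX + OM * lifetime = 773797 + 26497 * 23 = 773797 + 609431 = 1383228
Total generation = annual * lifetime = 1775071 * 23 = 40826633 kWh
LCOE = 1383228 / 40826633
LCOE = 0.0339 $/kWh

0.0339


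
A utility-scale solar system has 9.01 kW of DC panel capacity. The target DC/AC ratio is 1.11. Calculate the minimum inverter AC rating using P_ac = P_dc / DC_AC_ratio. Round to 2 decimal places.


The inverter AC capacity is determined by the DC/AC ratio.
Given: P_dc = 9.01 kW, DC/AC ratio = 1.11
P_ac = P_dc / ratio = 9.01 / 1.11
P_ac = 8.12 kW

8.12


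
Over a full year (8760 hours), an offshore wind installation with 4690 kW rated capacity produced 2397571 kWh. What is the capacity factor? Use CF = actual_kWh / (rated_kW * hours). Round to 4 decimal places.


Capacity factor = actual output / maximum possible output
Maximum possible = rated * hours = 4690 * 8760 = 41084400 kWh
CF = 2397571 / 41084400
CF = 0.0584

0.0584


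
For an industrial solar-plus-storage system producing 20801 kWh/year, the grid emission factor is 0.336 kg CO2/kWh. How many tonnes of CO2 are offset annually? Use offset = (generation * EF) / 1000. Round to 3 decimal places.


CO2 offset in kg = generation * emission_factor
CO2 offset = 20801 * 0.336 = 6989.14 kg
Convert to tonnes:
  CO2 offset = 6989.14 / 1000 = 6.989 tonnes

6.989


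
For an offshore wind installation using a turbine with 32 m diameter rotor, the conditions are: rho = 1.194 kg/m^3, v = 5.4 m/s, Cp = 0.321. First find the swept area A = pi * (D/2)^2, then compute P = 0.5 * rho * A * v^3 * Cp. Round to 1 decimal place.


Step 1 -- Compute swept area:
  A = pi * (D/2)^2 = pi * (32/2)^2 = 804.25 m^2
Step 2 -- Apply wind power equation:
  P = 0.5 * rho * A * v^3 * Cp
  v^3 = 5.4^3 = 157.464
  P = 0.5 * 1.194 * 804.25 * 157.464 * 0.321
  P = 24268.9 W

24268.9


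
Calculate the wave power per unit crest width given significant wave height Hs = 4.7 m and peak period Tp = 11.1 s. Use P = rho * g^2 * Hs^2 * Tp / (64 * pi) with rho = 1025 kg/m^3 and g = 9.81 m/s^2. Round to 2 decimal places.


Apply wave power formula:
  g^2 = 9.81^2 = 96.2361
  Hs^2 = 4.7^2 = 22.09
  Numerator = rho * g^2 * Hs^2 * Tp = 1025 * 96.2361 * 22.09 * 11.1 = 24186920.37
  Denominator = 64 * pi = 201.0619
  P = 24186920.37 / 201.0619 = 120295.87 W/m

120295.87


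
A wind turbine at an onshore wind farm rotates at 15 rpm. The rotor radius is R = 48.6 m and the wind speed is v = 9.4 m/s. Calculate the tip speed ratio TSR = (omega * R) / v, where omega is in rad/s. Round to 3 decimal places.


Convert rotational speed to rad/s:
  omega = 15 * 2 * pi / 60 = 1.5708 rad/s
Compute tip speed:
  v_tip = omega * R = 1.5708 * 48.6 = 76.341 m/s
Tip speed ratio:
  TSR = v_tip / v_wind = 76.341 / 9.4 = 8.121

8.121


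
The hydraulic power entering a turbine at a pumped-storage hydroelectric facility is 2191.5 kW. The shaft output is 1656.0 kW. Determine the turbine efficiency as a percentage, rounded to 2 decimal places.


Turbine efficiency = (output power / input power) * 100
eta = (1656.0 / 2191.5) * 100
eta = 75.56%

75.56


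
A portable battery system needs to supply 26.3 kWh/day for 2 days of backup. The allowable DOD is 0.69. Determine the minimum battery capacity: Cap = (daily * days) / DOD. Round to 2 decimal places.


Total energy needed = daily * days = 26.3 * 2 = 52.6 kWh
Account for depth of discharge:
  Cap = total_energy / DOD = 52.6 / 0.69
  Cap = 76.23 kWh

76.23


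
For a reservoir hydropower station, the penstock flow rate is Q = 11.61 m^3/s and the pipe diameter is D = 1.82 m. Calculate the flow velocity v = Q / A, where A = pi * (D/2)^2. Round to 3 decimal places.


Compute pipe cross-sectional area:
  A = pi * (D/2)^2 = pi * (1.82/2)^2 = 2.6016 m^2
Calculate velocity:
  v = Q / A = 11.61 / 2.6016
  v = 4.463 m/s

4.463


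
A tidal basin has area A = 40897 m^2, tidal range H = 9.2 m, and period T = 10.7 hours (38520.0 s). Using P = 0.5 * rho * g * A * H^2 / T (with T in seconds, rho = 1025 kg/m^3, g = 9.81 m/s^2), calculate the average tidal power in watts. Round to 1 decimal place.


Convert period to seconds: T = 10.7 * 3600 = 38520.0 s
H^2 = 9.2^2 = 84.64
P = 0.5 * rho * g * A * H^2 / T
P = 0.5 * 1025 * 9.81 * 40897 * 84.64 / 38520.0
P = 451797.4 W

451797.4


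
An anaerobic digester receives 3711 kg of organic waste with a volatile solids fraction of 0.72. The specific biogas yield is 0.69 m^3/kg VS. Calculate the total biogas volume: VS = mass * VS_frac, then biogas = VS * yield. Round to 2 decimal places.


Compute volatile solids:
  VS = mass * VS_fraction = 3711 * 0.72 = 2671.92 kg
Calculate biogas volume:
  Biogas = VS * specific_yield = 2671.92 * 0.69
  Biogas = 1843.62 m^3

1843.62


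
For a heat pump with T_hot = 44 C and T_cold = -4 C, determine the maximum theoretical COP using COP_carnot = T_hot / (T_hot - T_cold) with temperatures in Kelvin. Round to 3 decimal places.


Convert to Kelvin:
  T_hot = 44 + 273.15 = 317.15 K
  T_cold = -4 + 273.15 = 269.15 K
Apply Carnot COP formula:
  COP = T_hot_K / (T_hot_K - T_cold_K) = 317.15 / 48.0
  COP = 6.607

6.607


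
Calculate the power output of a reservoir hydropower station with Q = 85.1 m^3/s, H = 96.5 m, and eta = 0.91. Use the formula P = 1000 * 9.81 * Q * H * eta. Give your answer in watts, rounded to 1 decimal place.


Apply the hydropower formula P = rho * g * Q * H * eta
rho * g = 1000 * 9.81 = 9810.0
P = 9810.0 * 85.1 * 96.5 * 0.91
P = 73310684.3 W

73310684.3


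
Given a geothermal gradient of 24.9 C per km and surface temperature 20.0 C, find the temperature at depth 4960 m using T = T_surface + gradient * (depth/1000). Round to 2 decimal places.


Convert depth to km: 4960 / 1000 = 4.96 km
Temperature increase = gradient * depth_km = 24.9 * 4.96 = 123.5 C
Temperature at depth = T_surface + delta_T = 20.0 + 123.5
T = 143.50 C

143.50


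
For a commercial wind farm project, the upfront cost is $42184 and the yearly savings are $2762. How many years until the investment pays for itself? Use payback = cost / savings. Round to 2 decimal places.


Simple payback period = initial cost / annual savings
Payback = 42184 / 2762
Payback = 15.27 years

15.27


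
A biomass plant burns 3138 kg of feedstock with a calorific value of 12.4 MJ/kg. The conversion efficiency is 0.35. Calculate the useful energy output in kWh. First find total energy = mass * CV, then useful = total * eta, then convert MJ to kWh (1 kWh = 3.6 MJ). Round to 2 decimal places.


Total energy = mass * CV = 3138 * 12.4 = 38911.2 MJ
Useful energy = total * eta = 38911.2 * 0.35 = 13618.92 MJ
Convert to kWh: 13618.92 / 3.6
Useful energy = 3783.03 kWh

3783.03
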